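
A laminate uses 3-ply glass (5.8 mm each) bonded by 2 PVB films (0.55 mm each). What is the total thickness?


Total thickness = glass contribution + PVB contribution
  Glass: 3 * 5.8 = 17.4 mm
  PVB: 2 * 0.55 = 1.1 mm
  Total = 17.4 + 1.1 = 18.5 mm

18.5 mm


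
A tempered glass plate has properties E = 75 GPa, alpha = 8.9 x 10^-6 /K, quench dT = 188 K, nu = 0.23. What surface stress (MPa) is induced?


Tempering stress: sigma = E * alpha * dT / (1 - nu)
  E (MPa) = 75 * 1000 = 75000
  Numerator = 75000 * (8.9 x 10^-6) * 188 = 125.49
  Denominator = 1 - 0.23 = 0.77
  sigma = 125.49 / 0.77 = 163.0 MPa

163.0 MPa


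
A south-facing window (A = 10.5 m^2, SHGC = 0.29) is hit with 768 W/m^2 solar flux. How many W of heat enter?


Solar heat gain: Q = Area * SHGC * Irradiance
  Q = 10.5 * 0.29 * 768 = 2338.6 W

2338.6 W


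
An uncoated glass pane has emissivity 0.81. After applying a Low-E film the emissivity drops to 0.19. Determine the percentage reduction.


Percentage reduction = (1 - coated/uncoated) * 100
  Ratio = 0.19 / 0.81 = 0.2346
  Reduction = (1 - 0.2346) * 100 = 76.5%

76.5%


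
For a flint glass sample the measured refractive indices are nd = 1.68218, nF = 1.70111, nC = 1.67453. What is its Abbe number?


Abbe number formula: Vd = (nd - 1) / (nF - nC)
  nd - 1 = 1.68218 - 1 = 0.68218
  nF - nC = 1.70111 - 1.67453 = 0.02658
  Vd = 0.68218 / 0.02658 = 25.67

25.67


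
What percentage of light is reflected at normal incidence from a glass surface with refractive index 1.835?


Fresnel reflectance at normal incidence:
  R = ((n - 1)/(n + 1))^2
  (n - 1)/(n + 1) = (1.835 - 1)/(1.835 + 1) = 0.294533
  R = 0.294533^2 = 0.0867497
  R(%) = 0.0867497 * 100 = 8.675%

8.675%


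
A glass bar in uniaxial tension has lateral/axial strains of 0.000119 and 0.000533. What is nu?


Poisson's ratio: nu = lateral strain / axial strain
  nu = 0.000119 / 0.000533 = 0.2233

0.2233


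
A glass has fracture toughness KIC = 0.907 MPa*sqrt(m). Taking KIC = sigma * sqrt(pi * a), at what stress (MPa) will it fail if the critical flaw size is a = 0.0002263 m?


Rearrange KIC = sigma * sqrt(pi * a):
  sigma = KIC / sqrt(pi * a)
  sqrt(pi * 0.0002263) = 0.026663
  sigma = 0.907 / 0.026663 = 34.02 MPa

34.02 MPa


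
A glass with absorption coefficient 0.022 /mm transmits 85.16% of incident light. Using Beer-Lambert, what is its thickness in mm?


Rearrange T = exp(-alpha * thickness):
  thickness = -ln(T) / alpha
  T = 85.16/100 = 0.8516
  ln(T) = -0.16064
  -ln(T) = 0.16064
  thickness = 0.16064 / 0.022 = 7.3 mm

7.3 mm


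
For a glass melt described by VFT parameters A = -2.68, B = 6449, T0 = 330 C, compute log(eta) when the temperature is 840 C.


VFT equation: log(eta) = A + B / (T - T0)
  T - T0 = 840 - 330 = 510
  B / (T - T0) = 6449 / 510 = 12.645
  log(eta) = -2.68 + 12.645 = 9.965

9.965


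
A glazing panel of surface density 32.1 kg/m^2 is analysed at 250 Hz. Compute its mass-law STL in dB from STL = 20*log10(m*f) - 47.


Mass law: STL = 20 * log10(m * f) - 47
  m * f = 32.1 * 250 = 8025
  log10(8025) = 3.90445
  STL = 20 * 3.90445 - 47 = 78.089 - 47 = 31.1 dB

31.1 dB


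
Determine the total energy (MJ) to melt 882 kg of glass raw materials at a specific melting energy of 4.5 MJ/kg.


Total energy = mass * specific energy
  E = 882 * 4.5 = 3969 MJ

3969 MJ


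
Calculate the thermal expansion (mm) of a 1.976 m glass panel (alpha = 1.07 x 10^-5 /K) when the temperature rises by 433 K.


Thermal expansion formula: dL = alpha * L0 * dT
  dL = (1.07 x 10^-5) * 1.976 * 433 = 0.00915501 m
Convert to mm: 0.00915501 * 1000 = 9.155 mm

9.155 mm


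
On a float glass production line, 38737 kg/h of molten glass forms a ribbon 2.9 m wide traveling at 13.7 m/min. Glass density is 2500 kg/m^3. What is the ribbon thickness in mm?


Ribbon cross-section from mass balance:
  Volume rate = throughput / density = 38737 / 2500 = 15.4948 m^3/h
  thickness = volume rate / (speed * 60 * width), i.e.
  thickness = throughput / (60 * speed * width * density) * 1000
  thickness = 38737 / (60 * 13.7 * 2.9 * 2500) * 1000 = 6.5 mm

6.5 mm


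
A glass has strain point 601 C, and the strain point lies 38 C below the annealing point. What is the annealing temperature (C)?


T_anneal = T_strain + gap:
  T_anneal = 601 + 38 = 639 C

639 C


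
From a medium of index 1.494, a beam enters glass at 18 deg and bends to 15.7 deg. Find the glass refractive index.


Apply Snell's law: n1 * sin(theta1) = n2 * sin(theta2)
  n2 = n1 * sin(theta1) / sin(theta2)
  sin(18) = 0.309017
  sin(15.7) = 0.2706
  n2 = 1.494 * 0.309017 / 0.2706 = 1.7061

1.7061


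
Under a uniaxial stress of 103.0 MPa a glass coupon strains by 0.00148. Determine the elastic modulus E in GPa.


Young's modulus: E = stress / strain
  E = 103.0 MPa / 0.00148 = 69594.59 MPa
Convert to GPa: 69594.59 / 1000 = 69.59 GPa

69.59 GPa


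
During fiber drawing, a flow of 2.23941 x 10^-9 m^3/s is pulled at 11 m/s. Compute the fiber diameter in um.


Cross-sectional area from continuity:
  A = Q / v = 2.23941 x 10^-9 / 11 = 2.035827 x 10^-10 m^2
Diameter from circular cross-section:
  d = sqrt(4A / pi) * 10^6 (m -> um)
  d = sqrt(4 * 2.035827 x 10^-10 / pi) * 10^6 = 16.1 um

16.1 um


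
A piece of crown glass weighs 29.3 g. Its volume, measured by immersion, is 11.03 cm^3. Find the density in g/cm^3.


Use the definition of density:
  rho = mass / volume
  rho = 29.3 / 11.03 = 2.656 g/cm^3

2.656 g/cm^3


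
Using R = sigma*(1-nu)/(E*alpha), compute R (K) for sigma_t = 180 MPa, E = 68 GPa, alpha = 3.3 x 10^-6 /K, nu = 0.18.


Thermal shock resistance: R = sigma * (1 - nu) / (E * alpha)
  Numerator = 180 * (1 - 0.18) = 147.6
  Denominator = 68 * 1000 * (3.3 x 10^-6) = 0.2244
  R = 147.6 / 0.2244 = 657.8 K

657.8 K


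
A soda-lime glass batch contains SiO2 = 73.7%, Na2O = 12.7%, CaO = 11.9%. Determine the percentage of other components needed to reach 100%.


Sum the three major oxides:
  SiO2 + Na2O + CaO = 73.7 + 12.7 + 11.9 = 98.3%
Subtract from 100%:
  Others = 100 - 98.3 = 1.7%

1.7%


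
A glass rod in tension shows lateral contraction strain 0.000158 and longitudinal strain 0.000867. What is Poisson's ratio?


Poisson's ratio: nu = lateral strain / axial strain
  nu = 0.000158 / 0.000867 = 0.1822

0.1822


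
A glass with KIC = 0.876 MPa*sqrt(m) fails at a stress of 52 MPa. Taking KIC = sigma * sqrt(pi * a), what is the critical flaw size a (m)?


Rearrange KIC = sigma * sqrt(pi * a):
  sqrt(pi * a) = KIC / sigma
  sqrt(pi * a) = 0.876 / 52 = 0.016846
  a = (KIC / sigma)^2 / pi
  a = 0.016846^2 / pi = 0.0000903 m

0.0000903 m


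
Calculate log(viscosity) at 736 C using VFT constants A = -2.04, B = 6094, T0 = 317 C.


VFT equation: log(eta) = A + B / (T - T0)
  T - T0 = 736 - 317 = 419
  B / (T - T0) = 6094 / 419 = 14.544
  log(eta) = -2.04 + 14.544 = 12.504

12.504


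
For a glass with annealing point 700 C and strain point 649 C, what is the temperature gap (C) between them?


Gap = T_anneal - T_strain:
  gap = 700 - 649 = 51 C

51 C


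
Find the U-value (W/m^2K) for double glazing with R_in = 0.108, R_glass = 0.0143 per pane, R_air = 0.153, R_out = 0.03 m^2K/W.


Total thermal resistance (series):
  R_total = R_in + R_glass + R_air + R_glass + R_out
  R_total = 0.108 + 0.0143 + 0.153 + 0.0143 + 0.03 = 0.3196 m^2K/W
U-value = 1 / R_total = 1 / 0.3196 = 3.129 W/m^2K

3.129 W/m^2K


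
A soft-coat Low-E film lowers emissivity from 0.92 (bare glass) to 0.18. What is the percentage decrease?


Percentage reduction = (1 - coated/uncoated) * 100
  Ratio = 0.18 / 0.92 = 0.1957
  Reduction = (1 - 0.1957) * 100 = 80.4%

80.4%


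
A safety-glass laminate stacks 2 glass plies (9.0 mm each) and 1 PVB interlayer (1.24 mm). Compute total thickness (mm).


Total thickness = glass contribution + PVB contribution
  Glass: 2 * 9.0 = 18.0 mm
  PVB: 1 * 1.24 = 1.24 mm
  Total = 18.0 + 1.24 = 19.24 mm

19.24 mm


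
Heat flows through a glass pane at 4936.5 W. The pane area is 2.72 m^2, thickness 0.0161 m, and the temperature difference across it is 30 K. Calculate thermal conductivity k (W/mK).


Fourier's law rearranged: k = Q * t / (A * dT)
  Numerator = 4936.5 * 0.0161 = 79.47765
  Denominator = 2.72 * 30 = 81.6
  k = 79.47765 / 81.6 = 0.974 W/mK

0.974 W/mK


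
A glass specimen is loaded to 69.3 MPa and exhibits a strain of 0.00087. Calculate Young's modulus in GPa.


Young's modulus: E = stress / strain
  E = 69.3 MPa / 0.00087 = 79655.17 MPa
Convert to GPa: 79655.17 / 1000 = 79.66 GPa

79.66 GPa


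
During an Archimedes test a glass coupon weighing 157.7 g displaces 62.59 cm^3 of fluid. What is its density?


Use the definition of density:
  rho = mass / volume
  rho = 157.7 / 62.59 = 2.52 g/cm^3

2.52 g/cm^3


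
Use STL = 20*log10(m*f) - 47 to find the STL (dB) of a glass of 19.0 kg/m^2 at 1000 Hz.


Mass law: STL = 20 * log10(m * f) - 47
  m * f = 19.0 * 1000 = 19000
  log10(19000) = 4.27875
  STL = 20 * 4.27875 - 47 = 85.575 - 47 = 38.6 dB

38.6 dB


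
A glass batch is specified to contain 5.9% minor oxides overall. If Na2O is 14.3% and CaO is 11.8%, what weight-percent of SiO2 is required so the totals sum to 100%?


Known pieces sum to 100%:
  SiO2 = 100 - (others + Na2O + CaO)
  SiO2 = 100 - (5.9 + 14.3 + 11.8) = 68.0%

68.0%


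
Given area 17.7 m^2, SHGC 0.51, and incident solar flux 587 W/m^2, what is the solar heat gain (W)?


Solar heat gain: Q = Area * SHGC * Irradiance
  Q = 17.7 * 0.51 * 587 = 5298.8 W

5298.8 W


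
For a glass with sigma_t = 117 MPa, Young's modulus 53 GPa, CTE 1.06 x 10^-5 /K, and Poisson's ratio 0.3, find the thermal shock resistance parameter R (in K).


Thermal shock resistance: R = sigma * (1 - nu) / (E * alpha)
  Numerator = 117 * (1 - 0.3) = 81.9
  Denominator = 53 * 1000 * (1.06 x 10^-5) = 0.5618
  R = 81.9 / 0.5618 = 145.8 K

145.8 K


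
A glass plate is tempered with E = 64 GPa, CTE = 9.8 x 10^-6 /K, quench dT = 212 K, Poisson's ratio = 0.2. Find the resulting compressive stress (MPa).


Tempering stress: sigma = E * alpha * dT / (1 - nu)
  E (MPa) = 64 * 1000 = 64000
  Numerator = 64000 * (9.8 x 10^-6) * 212 = 132.9664
  Denominator = 1 - 0.2 = 0.8
  sigma = 132.9664 / 0.8 = 166.2 MPa

166.2 MPa


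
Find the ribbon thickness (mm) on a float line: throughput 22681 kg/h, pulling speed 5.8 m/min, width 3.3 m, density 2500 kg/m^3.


Ribbon cross-section from mass balance:
  Volume rate = throughput / density = 22681 / 2500 = 9.0724 m^3/h
  thickness = volume rate / (speed * 60 * width), i.e.
  thickness = throughput / (60 * speed * width * density) * 1000
  thickness = 22681 / (60 * 5.8 * 3.3 * 2500) * 1000 = 7.9 mm

7.9 mm


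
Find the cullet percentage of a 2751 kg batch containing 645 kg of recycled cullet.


Cullet ratio = (cullet mass / total batch mass) * 100
  Ratio = 645 / 2751 * 100 = 23.45%

23.45%


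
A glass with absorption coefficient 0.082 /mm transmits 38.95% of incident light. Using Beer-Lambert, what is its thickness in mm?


Rearrange T = exp(-alpha * thickness):
  thickness = -ln(T) / alpha
  T = 38.95/100 = 0.3895
  ln(T) = -0.94289
  -ln(T) = 0.94289
  thickness = 0.94289 / 0.082 = 11.5 mm

11.5 mm


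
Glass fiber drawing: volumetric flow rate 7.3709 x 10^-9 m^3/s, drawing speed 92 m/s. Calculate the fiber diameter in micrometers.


Cross-sectional area from continuity:
  A = Q / v = 7.3709 x 10^-9 / 92 = 8.011848 x 10^-11 m^2
Diameter from circular cross-section:
  d = sqrt(4A / pi) * 10^6 (m -> um)
  d = sqrt(4 * 8.011848 x 10^-11 / pi) * 10^6 = 10.1 um

10.1 um


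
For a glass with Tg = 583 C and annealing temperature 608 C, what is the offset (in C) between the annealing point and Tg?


Offset = T_anneal - Tg:
  offset = 608 - 583 = 25 C

25 C


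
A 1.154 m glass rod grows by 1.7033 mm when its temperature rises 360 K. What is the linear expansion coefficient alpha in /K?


Rearrange dL = alpha * L0 * dT for alpha:
  alpha = dL / (L0 * dT)
  alpha = (1.7033 / 1000) / (1.154 * 360) = 0.0000041 /K = 4.1 x 10^-6 /K

4.1 x 10^-6 /K


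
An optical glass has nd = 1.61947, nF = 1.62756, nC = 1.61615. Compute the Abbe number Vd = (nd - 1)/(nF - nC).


Abbe number formula: Vd = (nd - 1) / (nF - nC)
  nd - 1 = 1.61947 - 1 = 0.61947
  nF - nC = 1.62756 - 1.61615 = 0.01141
  Vd = 0.61947 / 0.01141 = 54.29

54.29


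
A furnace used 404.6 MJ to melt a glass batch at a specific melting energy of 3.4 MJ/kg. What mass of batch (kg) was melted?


Rearrange E = m * s for m:
  m = E / s
  m = 404.6 / 3.4 = 119.0 kg

119.0 kg


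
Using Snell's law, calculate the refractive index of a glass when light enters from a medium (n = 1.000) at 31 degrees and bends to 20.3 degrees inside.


Apply Snell's law: n1 * sin(theta1) = n2 * sin(theta2)
  n2 = n1 * sin(theta1) / sin(theta2)
  sin(31) = 0.515038
  sin(20.3) = 0.346936
  n2 = 1.000 * 0.515038 / 0.346936 = 1.4845

1.4845


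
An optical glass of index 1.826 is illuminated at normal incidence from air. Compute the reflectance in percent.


Fresnel reflectance at normal incidence:
  R = ((n - 1)/(n + 1))^2
  (n - 1)/(n + 1) = (1.826 - 1)/(1.826 + 1) = 0.292286
  R = 0.292286^2 = 0.0854311
  R(%) = 0.0854311 * 100 = 8.543%

8.543%


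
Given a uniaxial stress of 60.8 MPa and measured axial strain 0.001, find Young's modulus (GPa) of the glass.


Young's modulus: E = stress / strain
  E = 60.8 MPa / 0.001 = 60800 MPa
Convert to GPa: 60800 / 1000 = 60.8 GPa

60.8 GPa


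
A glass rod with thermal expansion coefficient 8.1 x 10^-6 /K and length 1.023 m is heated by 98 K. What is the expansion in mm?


Thermal expansion formula: dL = alpha * L0 * dT
  dL = (8.1 x 10^-6) * 1.023 * 98 = 0.00081206 m
Convert to mm: 0.00081206 * 1000 = 0.8121 mm

0.8121 mm


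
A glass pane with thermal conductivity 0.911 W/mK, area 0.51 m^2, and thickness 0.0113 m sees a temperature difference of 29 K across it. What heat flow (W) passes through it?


Fourier's law: Q = k * A * dT / t
  Q = 0.911 * 0.51 * 29 / 0.0113
  Q = 13.47369 / 0.0113 = 1192.4 W

1192.4 W


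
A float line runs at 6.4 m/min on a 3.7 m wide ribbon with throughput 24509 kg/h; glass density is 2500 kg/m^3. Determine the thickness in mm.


Ribbon cross-section from mass balance:
  Volume rate = throughput / density = 24509 / 2500 = 9.8036 m^3/h
  thickness = volume rate / (speed * 60 * width), i.e.
  thickness = throughput / (60 * speed * width * density) * 1000
  thickness = 24509 / (60 * 6.4 * 3.7 * 2500) * 1000 = 6.9 mm

6.9 mm


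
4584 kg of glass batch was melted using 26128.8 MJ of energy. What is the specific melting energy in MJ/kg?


Rearrange E = m * s for s:
  s = E / m
  s = 26128.8 / 4584 = 5.7 MJ/kg

5.7 MJ/kg


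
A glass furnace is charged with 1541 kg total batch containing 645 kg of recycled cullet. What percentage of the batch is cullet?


Cullet ratio = (cullet mass / total batch mass) * 100
  Ratio = 645 / 1541 * 100 = 41.86%

41.86%


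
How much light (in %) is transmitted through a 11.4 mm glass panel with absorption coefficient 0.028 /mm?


Beer-Lambert law: T = exp(-alpha * thickness)
  exponent = -0.028 * 11.4 = -0.3192
  T = exp(-0.3192) = 0.7267
  Percentage = 0.7267 * 100 = 72.67%

72.67%


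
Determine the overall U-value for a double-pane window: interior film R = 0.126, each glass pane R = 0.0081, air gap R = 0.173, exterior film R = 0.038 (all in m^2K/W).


Total thermal resistance (series):
  R_total = R_in + R_glass + R_air + R_glass + R_out
  R_total = 0.126 + 0.0081 + 0.173 + 0.0081 + 0.038 = 0.3532 m^2K/W
U-value = 1 / R_total = 1 / 0.3532 = 2.831 W/m^2K

2.831 W/m^2K


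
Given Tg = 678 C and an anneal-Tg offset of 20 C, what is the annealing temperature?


The annealing temperature is Tg plus the offset:
  T_anneal = 678 + 20 = 698 C

698 C


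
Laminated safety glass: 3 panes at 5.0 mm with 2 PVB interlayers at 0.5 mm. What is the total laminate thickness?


Total thickness = glass contribution + PVB contribution
  Glass: 3 * 5.0 = 15.0 mm
  PVB: 2 * 0.5 = 1.0 mm
  Total = 15.0 + 1.0 = 16.0 mm

16.0 mm


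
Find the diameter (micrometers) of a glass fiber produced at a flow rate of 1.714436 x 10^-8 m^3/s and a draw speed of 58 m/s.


Cross-sectional area from continuity:
  A = Q / v = 1.714436 x 10^-8 / 58 = 2.955924 x 10^-10 m^2
Diameter from circular cross-section:
  d = sqrt(4A / pi) * 10^6 (m -> um)
  d = sqrt(4 * 2.955924 x 10^-10 / pi) * 10^6 = 19.4 um

19.4 um


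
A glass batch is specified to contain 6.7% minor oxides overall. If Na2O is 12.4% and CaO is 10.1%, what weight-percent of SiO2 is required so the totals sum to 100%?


Known pieces sum to 100%:
  SiO2 = 100 - (others + Na2O + CaO)
  SiO2 = 100 - (6.7 + 12.4 + 10.1) = 70.8%

70.8%


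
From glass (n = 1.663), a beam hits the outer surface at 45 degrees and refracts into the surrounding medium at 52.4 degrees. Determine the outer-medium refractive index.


Apply Snell's law: n1 * sin(theta1) = n2 * sin(theta2)
  n2 = n1 * sin(theta1) / sin(theta2)
  sin(45) = 0.707107
  sin(52.4) = 0.79229
  n2 = 1.663 * 0.707107 / 0.79229 = 1.4842

1.4842


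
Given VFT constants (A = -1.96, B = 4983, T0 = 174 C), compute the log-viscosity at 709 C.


VFT equation: log(eta) = A + B / (T - T0)
  T - T0 = 709 - 174 = 535
  B / (T - T0) = 4983 / 535 = 9.314
  log(eta) = -1.96 + 9.314 = 7.354

7.354


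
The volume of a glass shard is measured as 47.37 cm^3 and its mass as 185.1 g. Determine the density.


Use the definition of density:
  rho = mass / volume
  rho = 185.1 / 47.37 = 3.908 g/cm^3

3.908 g/cm^3


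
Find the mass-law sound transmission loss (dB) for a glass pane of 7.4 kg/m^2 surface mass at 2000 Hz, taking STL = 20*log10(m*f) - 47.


Mass law: STL = 20 * log10(m * f) - 47
  m * f = 7.4 * 2000 = 14800
  log10(14800) = 4.17026
  STL = 20 * 4.17026 - 47 = 83.4052 - 47 = 36.4 dB

36.4 dB


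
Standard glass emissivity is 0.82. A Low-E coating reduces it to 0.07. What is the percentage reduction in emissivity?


Percentage reduction = (1 - coated/uncoated) * 100
  Ratio = 0.07 / 0.82 = 0.0854
  Reduction = (1 - 0.0854) * 100 = 91.5%

91.5%


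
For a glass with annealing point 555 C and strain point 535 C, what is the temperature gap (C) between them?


Gap = T_anneal - T_strain:
  gap = 555 - 535 = 20 C

20 C


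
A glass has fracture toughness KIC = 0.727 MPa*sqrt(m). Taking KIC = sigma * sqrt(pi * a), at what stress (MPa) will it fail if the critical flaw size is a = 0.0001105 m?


Rearrange KIC = sigma * sqrt(pi * a):
  sigma = KIC / sqrt(pi * a)
  sqrt(pi * 0.0001105) = 0.018632
  sigma = 0.727 / 0.018632 = 39.02 MPa

39.02 MPa


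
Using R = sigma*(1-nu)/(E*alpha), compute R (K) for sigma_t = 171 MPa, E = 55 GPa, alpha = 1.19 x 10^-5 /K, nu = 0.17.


Thermal shock resistance: R = sigma * (1 - nu) / (E * alpha)
  Numerator = 171 * (1 - 0.17) = 141.93
  Denominator = 55 * 1000 * (1.19 x 10^-5) = 0.6545
  R = 141.93 / 0.6545 = 216.9 K

216.9 K


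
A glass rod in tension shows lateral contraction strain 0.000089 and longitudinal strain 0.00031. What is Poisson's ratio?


Poisson's ratio: nu = lateral strain / axial strain
  nu = 0.000089 / 0.00031 = 0.2871

0.2871


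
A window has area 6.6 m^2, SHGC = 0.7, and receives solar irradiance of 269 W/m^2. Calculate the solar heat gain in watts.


Solar heat gain: Q = Area * SHGC * Irradiance
  Q = 6.6 * 0.7 * 269 = 1242.8 W

1242.8 W


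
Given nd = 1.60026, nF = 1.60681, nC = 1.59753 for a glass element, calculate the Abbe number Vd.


Abbe number formula: Vd = (nd - 1) / (nF - nC)
  nd - 1 = 1.60026 - 1 = 0.60026
  nF - nC = 1.60681 - 1.59753 = 0.00928
  Vd = 0.60026 / 0.00928 = 64.68

64.68


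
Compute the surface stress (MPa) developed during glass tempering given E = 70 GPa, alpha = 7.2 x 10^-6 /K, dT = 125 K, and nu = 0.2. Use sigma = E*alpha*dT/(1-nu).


Tempering stress: sigma = E * alpha * dT / (1 - nu)
  E (MPa) = 70 * 1000 = 70000
  Numerator = 70000 * (7.2 x 10^-6) * 125 = 63.0
  Denominator = 1 - 0.2 = 0.8
  sigma = 63.0 / 0.8 = 78.8 MPa

78.8 MPa


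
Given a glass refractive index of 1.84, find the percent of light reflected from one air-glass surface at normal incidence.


Fresnel reflectance at normal incidence:
  R = ((n - 1)/(n + 1))^2
  (n - 1)/(n + 1) = (1.84 - 1)/(1.84 + 1) = 0.295775
  R = 0.295775^2 = 0.0874829
  R(%) = 0.0874829 * 100 = 8.748%

8.748%


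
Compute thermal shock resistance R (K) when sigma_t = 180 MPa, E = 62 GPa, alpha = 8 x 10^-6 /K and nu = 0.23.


Thermal shock resistance: R = sigma * (1 - nu) / (E * alpha)
  Numerator = 180 * (1 - 0.23) = 138.6
  Denominator = 62 * 1000 * (8 x 10^-6) = 0.496
  R = 138.6 / 0.496 = 279.4 K

279.4 K


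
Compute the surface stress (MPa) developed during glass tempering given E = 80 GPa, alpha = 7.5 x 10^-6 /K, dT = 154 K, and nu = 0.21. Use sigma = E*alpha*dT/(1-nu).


Tempering stress: sigma = E * alpha * dT / (1 - nu)
  E (MPa) = 80 * 1000 = 80000
  Numerator = 80000 * (7.5 x 10^-6) * 154 = 92.4
  Denominator = 1 - 0.21 = 0.79
  sigma = 92.4 / 0.79 = 117.0 MPa

117.0 MPa


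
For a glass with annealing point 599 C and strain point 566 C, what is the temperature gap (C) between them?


Gap = T_anneal - T_strain:
  gap = 599 - 566 = 33 C

33 C


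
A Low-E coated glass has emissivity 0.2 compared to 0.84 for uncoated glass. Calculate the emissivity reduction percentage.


Percentage reduction = (1 - coated/uncoated) * 100
  Ratio = 0.2 / 0.84 = 0.2381
  Reduction = (1 - 0.2381) * 100 = 76.2%

76.2%


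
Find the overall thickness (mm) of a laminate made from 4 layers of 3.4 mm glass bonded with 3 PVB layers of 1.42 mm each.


Total thickness = glass contribution + PVB contribution
  Glass: 4 * 3.4 = 13.6 mm
  PVB: 3 * 1.42 = 4.26 mm
  Total = 13.6 + 4.26 = 17.86 mm

17.86 mm


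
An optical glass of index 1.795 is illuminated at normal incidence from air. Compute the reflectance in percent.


Fresnel reflectance at normal incidence:
  R = ((n - 1)/(n + 1))^2
  (n - 1)/(n + 1) = (1.795 - 1)/(1.795 + 1) = 0.284436
  R = 0.284436^2 = 0.0809038
  R(%) = 0.0809038 * 100 = 8.09%

8.09%


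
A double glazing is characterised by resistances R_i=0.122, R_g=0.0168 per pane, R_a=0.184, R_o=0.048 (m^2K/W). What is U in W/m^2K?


Total thermal resistance (series):
  R_total = R_in + R_glass + R_air + R_glass + R_out
  R_total = 0.122 + 0.0168 + 0.184 + 0.0168 + 0.048 = 0.3876 m^2K/W
U-value = 1 / R_total = 1 / 0.3876 = 2.58 W/m^2K

2.58 W/m^2K


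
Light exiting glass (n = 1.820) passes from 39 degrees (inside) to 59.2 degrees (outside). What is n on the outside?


Apply Snell's law: n1 * sin(theta1) = n2 * sin(theta2)
  n2 = n1 * sin(theta1) / sin(theta2)
  sin(39) = 0.62932
  sin(59.2) = 0.85896
  n2 = 1.820 * 0.62932 / 0.85896 = 1.3334

1.3334


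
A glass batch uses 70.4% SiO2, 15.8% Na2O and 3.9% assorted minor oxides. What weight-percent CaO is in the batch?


Pieces sum to 100%:
  CaO = 100 - (SiO2 + Na2O + others)
  CaO = 100 - (70.4 + 15.8 + 3.9) = 9.9%

9.9%


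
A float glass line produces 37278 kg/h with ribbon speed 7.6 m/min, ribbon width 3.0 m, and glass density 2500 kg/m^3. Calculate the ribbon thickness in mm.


Ribbon cross-section from mass balance:
  Volume rate = throughput / density = 37278 / 2500 = 14.9112 m^3/h
  thickness = volume rate / (speed * 60 * width), i.e.
  thickness = throughput / (60 * speed * width * density) * 1000
  thickness = 37278 / (60 * 7.6 * 3.0 * 2500) * 1000 = 10.9 mm

10.9 mm


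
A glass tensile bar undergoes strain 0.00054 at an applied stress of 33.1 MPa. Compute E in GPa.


Young's modulus: E = stress / strain
  E = 33.1 MPa / 0.00054 = 61296.3 MPa
Convert to GPa: 61296.3 / 1000 = 61.3 GPa

61.3 GPa


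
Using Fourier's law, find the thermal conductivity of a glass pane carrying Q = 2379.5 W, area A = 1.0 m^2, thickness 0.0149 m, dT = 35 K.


Fourier's law rearranged: k = Q * t / (A * dT)
  Numerator = 2379.5 * 0.0149 = 35.45455
  Denominator = 1.0 * 35 = 35.0
  k = 35.45455 / 35.0 = 1.013 W/mK

1.013 W/mK


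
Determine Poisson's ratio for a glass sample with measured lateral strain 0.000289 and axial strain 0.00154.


Poisson's ratio: nu = lateral strain / axial strain
  nu = 0.000289 / 0.00154 = 0.1877

0.1877


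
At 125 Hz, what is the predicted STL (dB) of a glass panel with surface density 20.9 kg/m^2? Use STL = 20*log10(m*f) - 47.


Mass law: STL = 20 * log10(m * f) - 47
  m * f = 20.9 * 125 = 2612.5
  log10(2612.5) = 3.41706
  STL = 20 * 3.41706 - 47 = 68.3412 - 47 = 21.3 dB

21.3 dB


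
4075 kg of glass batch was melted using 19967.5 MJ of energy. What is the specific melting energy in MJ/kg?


Rearrange E = m * s for s:
  s = E / m
  s = 19967.5 / 4075 = 4.9 MJ/kg

4.9 MJ/kg


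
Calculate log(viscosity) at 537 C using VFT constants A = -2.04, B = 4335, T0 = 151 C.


VFT equation: log(eta) = A + B / (T - T0)
  T - T0 = 537 - 151 = 386
  B / (T - T0) = 4335 / 386 = 11.231
  log(eta) = -2.04 + 11.231 = 9.191

9.191


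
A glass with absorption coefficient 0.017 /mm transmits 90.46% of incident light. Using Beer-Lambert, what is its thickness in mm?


Rearrange T = exp(-alpha * thickness):
  thickness = -ln(T) / alpha
  T = 90.46/100 = 0.9046
  ln(T) = -0.10026
  -ln(T) = 0.10026
  thickness = 0.10026 / 0.017 = 5.9 mm

5.9 mm


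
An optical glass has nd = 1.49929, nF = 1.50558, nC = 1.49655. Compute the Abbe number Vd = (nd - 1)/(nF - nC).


Abbe number formula: Vd = (nd - 1) / (nF - nC)
  nd - 1 = 1.49929 - 1 = 0.49929
  nF - nC = 1.50558 - 1.49655 = 0.00903
  Vd = 0.49929 / 0.00903 = 55.29

55.29


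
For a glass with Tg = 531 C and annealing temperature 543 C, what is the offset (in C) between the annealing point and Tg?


Offset = T_anneal - Tg:
  offset = 543 - 531 = 12 C

12 C


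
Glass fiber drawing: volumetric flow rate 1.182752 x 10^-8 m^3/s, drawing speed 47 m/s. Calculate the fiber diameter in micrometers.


Cross-sectional area from continuity:
  A = Q / v = 1.182752 x 10^-8 / 47 = 2.516494 x 10^-10 m^2
Diameter from circular cross-section:
  d = sqrt(4A / pi) * 10^6 (m -> um)
  d = sqrt(4 * 2.516494 x 10^-10 / pi) * 10^6 = 17.9 um

17.9 um


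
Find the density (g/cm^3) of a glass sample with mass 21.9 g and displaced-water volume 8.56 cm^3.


Use the definition of density:
  rho = mass / volume
  rho = 21.9 / 8.56 = 2.558 g/cm^3

2.558 g/cm^3


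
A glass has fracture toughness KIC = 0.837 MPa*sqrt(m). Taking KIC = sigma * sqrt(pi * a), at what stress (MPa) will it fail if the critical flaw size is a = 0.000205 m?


Rearrange KIC = sigma * sqrt(pi * a):
  sigma = KIC / sqrt(pi * a)
  sqrt(pi * 0.000205) = 0.025378
  sigma = 0.837 / 0.025378 = 32.98 MPa

32.98 MPa


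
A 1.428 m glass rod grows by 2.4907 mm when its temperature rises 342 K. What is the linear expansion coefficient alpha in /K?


Rearrange dL = alpha * L0 * dT for alpha:
  alpha = dL / (L0 * dT)
  alpha = (2.4907 / 1000) / (1.428 * 342) = 0.0000051 /K = 5.1 x 10^-6 /K

5.1 x 10^-6 /K


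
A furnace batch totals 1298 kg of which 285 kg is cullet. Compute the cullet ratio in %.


Cullet ratio = (cullet mass / total batch mass) * 100
  Ratio = 285 / 1298 * 100 = 21.96%

21.96%


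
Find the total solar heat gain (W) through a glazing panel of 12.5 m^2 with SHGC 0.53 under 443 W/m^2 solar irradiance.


Solar heat gain: Q = Area * SHGC * Irradiance
  Q = 12.5 * 0.53 * 443 = 2934.9 W

2934.9 W


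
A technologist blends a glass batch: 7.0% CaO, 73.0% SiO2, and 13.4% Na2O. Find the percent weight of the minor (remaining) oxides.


Sum the three major oxides:
  SiO2 + Na2O + CaO = 73.0 + 13.4 + 7.0 = 93.4%
Subtract from 100%:
  Others = 100 - 93.4 = 6.6%

6.6%


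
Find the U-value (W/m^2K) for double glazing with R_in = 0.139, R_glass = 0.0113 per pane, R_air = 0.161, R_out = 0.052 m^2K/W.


Total thermal resistance (series):
  R_total = R_in + R_glass + R_air + R_glass + R_out
  R_total = 0.139 + 0.0113 + 0.161 + 0.0113 + 0.052 = 0.3746 m^2K/W
U-value = 1 / R_total = 1 / 0.3746 = 2.67 W/m^2K

2.67 W/m^2K


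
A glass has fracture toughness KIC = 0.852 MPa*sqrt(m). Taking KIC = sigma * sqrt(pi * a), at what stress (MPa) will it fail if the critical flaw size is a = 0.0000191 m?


Rearrange KIC = sigma * sqrt(pi * a):
  sigma = KIC / sqrt(pi * a)
  sqrt(pi * 0.0000191) = 0.007746
  sigma = 0.852 / 0.007746 = 109.99 MPa

109.99 MPa


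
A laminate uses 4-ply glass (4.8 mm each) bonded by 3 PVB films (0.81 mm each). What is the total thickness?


Total thickness = glass contribution + PVB contribution
  Glass: 4 * 4.8 = 19.2 mm
  PVB: 3 * 0.81 = 2.43 mm
  Total = 19.2 + 2.43 = 21.63 mm

21.63 mm


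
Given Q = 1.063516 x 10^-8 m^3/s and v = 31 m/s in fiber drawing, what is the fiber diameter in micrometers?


Cross-sectional area from continuity:
  A = Q / v = 1.063516 x 10^-8 / 31 = 3.430697 x 10^-10 m^2
Diameter from circular cross-section:
  d = sqrt(4A / pi) * 10^6 (m -> um)
  d = sqrt(4 * 3.430697 x 10^-10 / pi) * 10^6 = 20.9 um

20.9 um


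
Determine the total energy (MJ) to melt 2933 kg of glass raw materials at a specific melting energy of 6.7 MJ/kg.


Total energy = mass * specific energy
  E = 2933 * 6.7 = 19651.1 MJ

19651.1 MJ


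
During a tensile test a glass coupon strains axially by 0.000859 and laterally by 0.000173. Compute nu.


Poisson's ratio: nu = lateral strain / axial strain
  nu = 0.000173 / 0.000859 = 0.2014

0.2014


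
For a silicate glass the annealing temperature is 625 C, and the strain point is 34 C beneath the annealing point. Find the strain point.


Strain point = annealing point - difference:
  T_strain = 625 - 34 = 591 C

591 C


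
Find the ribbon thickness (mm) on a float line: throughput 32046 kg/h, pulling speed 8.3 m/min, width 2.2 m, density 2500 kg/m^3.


Ribbon cross-section from mass balance:
  Volume rate = throughput / density = 32046 / 2500 = 12.8184 m^3/h
  thickness = volume rate / (speed * 60 * width), i.e.
  thickness = throughput / (60 * speed * width * density) * 1000
  thickness = 32046 / (60 * 8.3 * 2.2 * 2500) * 1000 = 11.7 mm

11.7 mm


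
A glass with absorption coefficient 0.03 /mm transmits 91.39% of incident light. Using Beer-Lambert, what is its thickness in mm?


Rearrange T = exp(-alpha * thickness):
  thickness = -ln(T) / alpha
  T = 91.39/100 = 0.9139
  ln(T) = -0.09003
  -ln(T) = 0.09003
  thickness = 0.09003 / 0.03 = 3.0 mm

3.0 mm


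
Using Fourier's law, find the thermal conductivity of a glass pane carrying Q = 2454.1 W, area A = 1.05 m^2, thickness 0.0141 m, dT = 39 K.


Fourier's law rearranged: k = Q * t / (A * dT)
  Numerator = 2454.1 * 0.0141 = 34.60281
  Denominator = 1.05 * 39 = 40.95
  k = 34.60281 / 40.95 = 0.845 W/mK

0.845 W/mK


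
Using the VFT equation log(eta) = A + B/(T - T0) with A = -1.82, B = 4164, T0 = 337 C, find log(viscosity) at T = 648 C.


VFT equation: log(eta) = A + B / (T - T0)
  T - T0 = 648 - 337 = 311
  B / (T - T0) = 4164 / 311 = 13.389
  log(eta) = -1.82 + 13.389 = 11.569

11.569


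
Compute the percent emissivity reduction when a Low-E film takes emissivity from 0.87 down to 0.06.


Percentage reduction = (1 - coated/uncoated) * 100
  Ratio = 0.06 / 0.87 = 0.069
  Reduction = (1 - 0.069) * 100 = 93.1%

93.1%


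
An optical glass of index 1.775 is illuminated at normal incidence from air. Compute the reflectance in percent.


Fresnel reflectance at normal incidence:
  R = ((n - 1)/(n + 1))^2
  (n - 1)/(n + 1) = (1.775 - 1)/(1.775 + 1) = 0.279279
  R = 0.279279^2 = 0.0779968
  R(%) = 0.0779968 * 100 = 7.8%

7.8%


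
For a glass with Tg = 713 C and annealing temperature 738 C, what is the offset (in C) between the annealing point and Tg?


Offset = T_anneal - Tg:
  offset = 738 - 713 = 25 C

25 C


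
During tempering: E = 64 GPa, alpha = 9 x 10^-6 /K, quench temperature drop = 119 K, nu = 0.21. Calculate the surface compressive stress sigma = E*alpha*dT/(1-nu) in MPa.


Tempering stress: sigma = E * alpha * dT / (1 - nu)
  E (MPa) = 64 * 1000 = 64000
  Numerator = 64000 * (9 x 10^-6) * 119 = 68.544
  Denominator = 1 - 0.21 = 0.79
  sigma = 68.544 / 0.79 = 86.8 MPa

86.8 MPa


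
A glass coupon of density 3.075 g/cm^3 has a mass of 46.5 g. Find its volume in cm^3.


Rearrange rho = m / V:
  V = m / rho
  V = 46.5 / 3.075 = 15.122 cm^3

15.122 cm^3


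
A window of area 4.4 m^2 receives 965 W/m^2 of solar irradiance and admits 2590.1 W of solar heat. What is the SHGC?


Rearrange Q = Area * SHGC * Irradiance:
  SHGC = Q / (Area * Irradiance)
  SHGC = 2590.1 / (4.4 * 965) = 0.61

0.61


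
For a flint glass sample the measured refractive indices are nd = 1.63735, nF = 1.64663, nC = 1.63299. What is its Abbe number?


Abbe number formula: Vd = (nd - 1) / (nF - nC)
  nd - 1 = 1.63735 - 1 = 0.63735
  nF - nC = 1.64663 - 1.63299 = 0.01364
  Vd = 0.63735 / 0.01364 = 46.73

46.73


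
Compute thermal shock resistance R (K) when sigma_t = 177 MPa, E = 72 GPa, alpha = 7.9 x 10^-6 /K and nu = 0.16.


Thermal shock resistance: R = sigma * (1 - nu) / (E * alpha)
  Numerator = 177 * (1 - 0.16) = 148.68
  Denominator = 72 * 1000 * (7.9 x 10^-6) = 0.5688
  R = 148.68 / 0.5688 = 261.4 K

261.4 K


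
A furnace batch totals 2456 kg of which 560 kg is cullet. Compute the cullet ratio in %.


Cullet ratio = (cullet mass / total batch mass) * 100
  Ratio = 560 / 2456 * 100 = 22.8%

22.8%


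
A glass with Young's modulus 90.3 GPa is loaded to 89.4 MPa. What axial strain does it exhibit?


Rearrange E = sigma / epsilon:
  epsilon = sigma / E
  E (MPa) = 90.3 * 1000 = 90300
  epsilon = 89.4 / 90300 = 0.00099

0.00099


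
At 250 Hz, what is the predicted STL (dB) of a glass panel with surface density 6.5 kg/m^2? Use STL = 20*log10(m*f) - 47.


Mass law: STL = 20 * log10(m * f) - 47
  m * f = 6.5 * 250 = 1625
  log10(1625) = 3.21085
  STL = 20 * 3.21085 - 47 = 64.217 - 47 = 17.2 dB

17.2 dB


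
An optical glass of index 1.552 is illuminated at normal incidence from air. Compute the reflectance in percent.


Fresnel reflectance at normal incidence:
  R = ((n - 1)/(n + 1))^2
  (n - 1)/(n + 1) = (1.552 - 1)/(1.552 + 1) = 0.216301
  R = 0.216301^2 = 0.0467861
  R(%) = 0.0467861 * 100 = 4.679%

4.679%


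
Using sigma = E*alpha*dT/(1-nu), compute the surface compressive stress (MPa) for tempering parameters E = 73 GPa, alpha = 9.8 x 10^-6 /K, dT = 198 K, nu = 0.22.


Tempering stress: sigma = E * alpha * dT / (1 - nu)
  E (MPa) = 73 * 1000 = 73000
  Numerator = 73000 * (9.8 x 10^-6) * 198 = 141.6492
  Denominator = 1 - 0.22 = 0.78
  sigma = 141.6492 / 0.78 = 181.6 MPa

181.6 MPa


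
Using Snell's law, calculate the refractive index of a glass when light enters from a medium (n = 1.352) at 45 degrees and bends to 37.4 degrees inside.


Apply Snell's law: n1 * sin(theta1) = n2 * sin(theta2)
  n2 = n1 * sin(theta1) / sin(theta2)
  sin(45) = 0.707107
  sin(37.4) = 0.607376
  n2 = 1.352 * 0.707107 / 0.607376 = 1.574

1.574


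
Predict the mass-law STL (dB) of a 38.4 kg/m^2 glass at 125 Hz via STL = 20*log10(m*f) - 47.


Mass law: STL = 20 * log10(m * f) - 47
  m * f = 38.4 * 125 = 4800
  log10(4800) = 3.68124
  STL = 20 * 3.68124 - 47 = 73.6248 - 47 = 26.6 dB

26.6 dB


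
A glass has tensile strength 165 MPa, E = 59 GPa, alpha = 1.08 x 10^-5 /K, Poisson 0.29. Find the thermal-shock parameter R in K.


Thermal shock resistance: R = sigma * (1 - nu) / (E * alpha)
  Numerator = 165 * (1 - 0.29) = 117.15
  Denominator = 59 * 1000 * (1.08 x 10^-5) = 0.6372
  R = 117.15 / 0.6372 = 183.9 K

183.9 K


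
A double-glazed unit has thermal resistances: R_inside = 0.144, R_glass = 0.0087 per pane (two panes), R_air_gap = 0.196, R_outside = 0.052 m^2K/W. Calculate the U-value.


Total thermal resistance (series):
  R_total = R_in + R_glass + R_air + R_glass + R_out
  R_total = 0.144 + 0.0087 + 0.196 + 0.0087 + 0.052 = 0.4094 m^2K/W
U-value = 1 / R_total = 1 / 0.4094 = 2.443 W/m^2K

2.443 W/m^2K


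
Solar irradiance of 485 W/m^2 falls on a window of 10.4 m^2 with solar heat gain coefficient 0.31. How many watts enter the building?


Solar heat gain: Q = Area * SHGC * Irradiance
  Q = 10.4 * 0.31 * 485 = 1563.6 W

1563.6 W


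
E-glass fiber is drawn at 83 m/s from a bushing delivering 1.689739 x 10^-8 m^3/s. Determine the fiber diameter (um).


Cross-sectional area from continuity:
  A = Q / v = 1.689739 x 10^-8 / 83 = 2.03583 x 10^-10 m^2
Diameter from circular cross-section:
  d = sqrt(4A / pi) * 10^6 (m -> um)
  d = sqrt(4 * 2.03583 x 10^-10 / pi) * 10^6 = 16.1 um

16.1 um


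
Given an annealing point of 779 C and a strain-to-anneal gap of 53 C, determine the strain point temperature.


Strain point = annealing point - difference:
  T_strain = 779 - 53 = 726 C

726 C


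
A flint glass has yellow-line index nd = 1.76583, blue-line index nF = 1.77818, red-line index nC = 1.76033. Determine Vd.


Abbe number formula: Vd = (nd - 1) / (nF - nC)
  nd - 1 = 1.76583 - 1 = 0.76583
  nF - nC = 1.77818 - 1.76033 = 0.01785
  Vd = 0.76583 / 0.01785 = 42.9

42.9


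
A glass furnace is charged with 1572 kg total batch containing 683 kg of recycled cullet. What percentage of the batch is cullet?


Cullet ratio = (cullet mass / total batch mass) * 100
  Ratio = 683 / 1572 * 100 = 43.45%

43.45%


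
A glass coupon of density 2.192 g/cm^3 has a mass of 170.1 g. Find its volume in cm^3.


Rearrange rho = m / V:
  V = m / rho
  V = 170.1 / 2.192 = 77.6 cm^3

77.6 cm^3


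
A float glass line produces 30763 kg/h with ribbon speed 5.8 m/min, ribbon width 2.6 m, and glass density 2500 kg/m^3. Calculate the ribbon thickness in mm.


Ribbon cross-section from mass balance:
  Volume rate = throughput / density = 30763 / 2500 = 12.3052 m^3/h
  thickness = volume rate / (speed * 60 * width), i.e.
  thickness = throughput / (60 * speed * width * density) * 1000
  thickness = 30763 / (60 * 5.8 * 2.6 * 2500) * 1000 = 13.6 mm

13.6 mm


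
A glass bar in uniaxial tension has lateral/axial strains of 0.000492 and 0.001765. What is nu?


Poisson's ratio: nu = lateral strain / axial strain
  nu = 0.000492 / 0.001765 = 0.2788

0.2788


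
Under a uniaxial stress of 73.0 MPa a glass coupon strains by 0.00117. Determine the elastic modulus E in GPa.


Young's modulus: E = stress / strain
  E = 73.0 MPa / 0.00117 = 62393.16 MPa
Convert to GPa: 62393.16 / 1000 = 62.39 GPa

62.39 GPa


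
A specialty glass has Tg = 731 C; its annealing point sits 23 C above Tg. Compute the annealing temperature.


The annealing temperature is Tg plus the offset:
  T_anneal = 731 + 23 = 754 C

754 C


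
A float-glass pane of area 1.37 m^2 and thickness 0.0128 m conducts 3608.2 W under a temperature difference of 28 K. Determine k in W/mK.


Fourier's law rearranged: k = Q * t / (A * dT)
  Numerator = 3608.2 * 0.0128 = 46.18496
  Denominator = 1.37 * 28 = 38.36
  k = 46.18496 / 38.36 = 1.204 W/mK

1.204 W/mK


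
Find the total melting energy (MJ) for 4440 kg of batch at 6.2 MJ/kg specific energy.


Total energy = mass * specific energy
  E = 4440 * 6.2 = 27528 MJ

27528 MJ


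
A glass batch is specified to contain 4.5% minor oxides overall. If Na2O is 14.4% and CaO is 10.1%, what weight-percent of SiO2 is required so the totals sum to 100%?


Known pieces sum to 100%:
  SiO2 = 100 - (others + Na2O + CaO)
  SiO2 = 100 - (4.5 + 14.4 + 10.1) = 71.0%

71.0%


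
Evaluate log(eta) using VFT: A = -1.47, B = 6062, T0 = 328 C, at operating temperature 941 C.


VFT equation: log(eta) = A + B / (T - T0)
  T - T0 = 941 - 328 = 613
  B / (T - T0) = 6062 / 613 = 9.889
  log(eta) = -1.47 + 9.889 = 8.419

8.419
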